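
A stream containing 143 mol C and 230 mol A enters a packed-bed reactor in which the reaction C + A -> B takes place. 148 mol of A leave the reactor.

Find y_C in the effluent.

For A: n = n₀ − 1ξ → 148 = 230 − 1ξ, giving ξ = 82 mol.
Outlet amounts (n = n₀ + ν ξ):
  C: 143 − 1(82) = 61
  A: 230 − 1(82) = 148
  B: 0 + 1(82) = 82
Total out = 291 mol; y_C = 61 / 291 = 0.2096.

0.21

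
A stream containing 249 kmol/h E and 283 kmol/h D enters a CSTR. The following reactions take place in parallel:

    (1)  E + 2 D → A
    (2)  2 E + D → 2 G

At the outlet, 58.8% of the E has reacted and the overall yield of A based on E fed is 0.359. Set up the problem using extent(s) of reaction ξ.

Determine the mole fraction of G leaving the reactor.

0.176

Yield of A: 1ξ₁ / 249 = 0.359 → ξ₁ = 89.39 kmol/h.
Conversion of E: 1ξ₁ + 2ξ₂ = 0.588 × 249 = 146.4 → ξ₂ = 28.51 kmol/h.
Outlet amounts (n = n₀ + Σ ν·ξ):
  E: 249 − 1(89.39) − 2(28.51) = 102.6
  D: 283 − 2(89.39) − 1(28.51) = 75.71
  A: 0 + 1(89.39) = 89.39
  G: 0 + 2(28.51) = 57.02
Total out = 324.7 kmol/h; y_G = 57.02 / 324.7 = 0.1756.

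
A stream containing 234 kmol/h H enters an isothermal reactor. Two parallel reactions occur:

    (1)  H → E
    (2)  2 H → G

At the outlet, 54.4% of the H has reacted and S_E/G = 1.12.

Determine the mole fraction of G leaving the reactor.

Conversion of H: H consumed = 0.544 × 234 = 127.3 kmol/h = 1ξ₁ + 2ξ₂.
Selectivity: 1ξ₁ / (1ξ₂) = 1.12 → ξ₁ = 1.12 ξ₂.
Substitute: (1·1.12 + 2) ξ₂ = 127.3 → ξ₂ = 40.8 kmol/h, ξ₁ = 45.7 kmol/h.
Outlet amounts (n = n₀ + Σ ν·ξ):
  H: 234 − 1(45.7) − 2(40.8) = 106.7
  E: 0 + 1(45.7) = 45.7
  G: 0 + 1(40.8) = 40.8
Total out = 193.2 kmol/h; y_G = 40.8 / 193.2 = 0.2112.

0.211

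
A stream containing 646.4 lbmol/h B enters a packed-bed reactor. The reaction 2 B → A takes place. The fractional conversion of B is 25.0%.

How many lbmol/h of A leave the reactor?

B reacted = 0.25 × 646.4 = 161.6 lbmol/h; ν_B = −2, so ξ = 161.6/2 = 80.8 lbmol/h.
Outlet amounts (n = n₀ + ν ξ):
  B: 646.4 − 2(80.8) = 484.8
  A: 0 + 1(80.8) = 80.8

80.8 lbmol/h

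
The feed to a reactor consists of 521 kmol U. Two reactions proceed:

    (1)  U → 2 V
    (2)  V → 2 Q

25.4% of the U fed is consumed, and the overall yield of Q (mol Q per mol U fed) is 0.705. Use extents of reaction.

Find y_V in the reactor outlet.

0.0968

Conversion of U: U consumed = 1ξ₁ = 0.254 × 521 → ξ₁ = 132.3 kmol.
Yield of Q: 2ξ₂ / 521 = 0.705 → ξ₂ = 183.7 kmol.
Outlet amounts (n = n₀ + Σ ν·ξ):
  U: 521 − 1(132.3) = 388.7
  V: 0 + 2(132.3) − 1(183.7) = 81.02
  Q: 0 + 2(183.7) = 367.3
Total out = 837 kmol; y_V = 81.02 / 837 = 0.09679.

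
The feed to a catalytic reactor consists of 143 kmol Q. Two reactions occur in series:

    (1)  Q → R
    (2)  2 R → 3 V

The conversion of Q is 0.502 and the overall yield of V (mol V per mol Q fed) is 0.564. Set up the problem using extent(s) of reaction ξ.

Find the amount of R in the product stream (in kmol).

18 kmol

Conversion of Q: Q consumed = 1ξ₁ = 0.502 × 143 → ξ₁ = 71.79 kmol.
Yield of V: 3ξ₂ / 143 = 0.564 → ξ₂ = 26.88 kmol.
Outlet amounts (n = n₀ + Σ ν·ξ):
  Q: 143 − 1(71.79) = 71.21
  R: 0 + 1(71.79) − 2(26.88) = 18.02
  V: 0 + 3(26.88) = 80.65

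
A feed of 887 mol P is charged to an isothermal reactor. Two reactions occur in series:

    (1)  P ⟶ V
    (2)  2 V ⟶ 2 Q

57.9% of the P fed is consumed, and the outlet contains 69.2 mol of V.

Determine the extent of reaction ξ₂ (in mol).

Conversion of P: P consumed = 1ξ₁ = 0.579 × 887 → ξ₁ = 513.6 mol.
V balance: n_V = 0 + 1ξ₁ − 2ξ₂ = 69.2 → ξ₂ = (1·513.6 − 69.2)/2 = 222.2 mol.
Outlet amounts (n = n₀ + Σ ν·ξ):
  P: 887 − 1(513.6) = 373.4
  V: 0 + 1(513.6) − 2(222.2) = 69.2
  Q: 0 + 2(222.2) = 444.4

ξ₂ = 222 mol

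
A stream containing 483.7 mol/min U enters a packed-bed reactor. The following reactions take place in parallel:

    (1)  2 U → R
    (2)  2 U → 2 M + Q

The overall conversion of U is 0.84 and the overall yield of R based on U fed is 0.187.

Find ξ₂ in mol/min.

ξ₂ = 113 mol/min

Yield of R: 1ξ₁ / 483.7 = 0.187 → ξ₁ = 90.45 mol/min.
Conversion of U: 2ξ₁ + 2ξ₂ = 0.84 × 483.7 = 406.3 → ξ₂ = 112.7 mol/min.
Outlet amounts (n = n₀ + Σ ν·ξ):
  U: 483.7 − 2(90.45) − 2(112.7) = 77.39
  R: 0 + 1(90.45) = 90.45
  M: 0 + 2(112.7) = 225.4
  Q: 0 + 1(112.7) = 112.7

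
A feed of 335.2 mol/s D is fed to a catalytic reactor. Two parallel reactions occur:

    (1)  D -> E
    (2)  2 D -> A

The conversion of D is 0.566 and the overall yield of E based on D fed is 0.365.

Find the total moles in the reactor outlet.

302 mol/s

Yield of E: 1ξ₁ / 335.2 = 0.365 → ξ₁ = 122.3 mol/s.
Conversion of D: 1ξ₁ + 2ξ₂ = 0.566 × 335.2 = 189.7 → ξ₂ = 33.69 mol/s.
Outlet amounts (n = n₀ + Σ ν·ξ):
  D: 335.2 − 1(122.3) − 2(33.69) = 145.5
  E: 0 + 1(122.3) = 122.3
  A: 0 + 1(33.69) = 33.69
Total out = 145.5 + 122.3 + 33.69 = 301.5 mol/s.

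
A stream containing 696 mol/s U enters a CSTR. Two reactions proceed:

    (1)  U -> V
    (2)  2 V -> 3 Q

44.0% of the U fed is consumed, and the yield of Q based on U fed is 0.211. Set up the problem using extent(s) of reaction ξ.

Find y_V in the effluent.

Conversion of U: U consumed = 1ξ₁ = 0.44 × 696 → ξ₁ = 306.2 mol/s.
Yield of Q: 3ξ₂ / 696 = 0.211 → ξ₂ = 48.95 mol/s.
Outlet amounts (n = n₀ + Σ ν·ξ):
  U: 696 − 1(306.2) = 389.8
  V: 0 + 1(306.2) − 2(48.95) = 208.3
  Q: 0 + 3(48.95) = 146.9
Total out = 745 mol/s; y_V = 208.3 / 745 = 0.2797.

0.28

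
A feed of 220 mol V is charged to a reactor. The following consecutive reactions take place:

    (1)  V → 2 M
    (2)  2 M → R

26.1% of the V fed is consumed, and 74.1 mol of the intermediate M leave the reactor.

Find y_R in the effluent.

0.0792

Conversion of V: V consumed = 1ξ₁ = 0.261 × 220 → ξ₁ = 57.42 mol.
M balance: n_M = 0 + 2ξ₁ − 2ξ₂ = 74.1 → ξ₂ = (2·57.42 − 74.1)/2 = 20.37 mol.
Outlet amounts (n = n₀ + Σ ν·ξ):
  V: 220 − 1(57.42) = 162.6
  M: 0 + 2(57.42) − 2(20.37) = 74.1
  R: 0 + 1(20.37) = 20.37
Total out = 257 mol; y_R = 20.37 / 257 = 0.07925.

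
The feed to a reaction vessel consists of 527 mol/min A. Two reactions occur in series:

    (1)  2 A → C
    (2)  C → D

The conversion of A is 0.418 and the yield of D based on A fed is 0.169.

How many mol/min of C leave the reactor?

21.1 mol/min

Conversion of A: A consumed = 2ξ₁ = 0.418 × 527 → ξ₁ = 110.1 mol/min.
Yield of D: 1ξ₂ / 527 = 0.169 → ξ₂ = 89.06 mol/min.
Outlet amounts (n = n₀ + Σ ν·ξ):
  A: 527 − 2(110.1) = 306.7
  C: 0 + 1(110.1) − 1(89.06) = 21.08
  D: 0 + 1(89.06) = 89.06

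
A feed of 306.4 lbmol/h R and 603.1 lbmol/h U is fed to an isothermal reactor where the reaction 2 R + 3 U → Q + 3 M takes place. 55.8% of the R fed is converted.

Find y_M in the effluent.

R reacted = 0.558 × 306.4 = 171 lbmol/h; ν_R = −2, so ξ = 171/2 = 85.49 lbmol/h.
Outlet amounts (n = n₀ + ν ξ):
  R: 306.4 − 2(85.49) = 135.4
  U: 603.1 − 3(85.49) = 346.6
  Q: 0 + 1(85.49) = 85.49
  M: 0 + 3(85.49) = 256.5
Total out = 824 lbmol/h; y_M = 256.5 / 824 = 0.3112.

0.311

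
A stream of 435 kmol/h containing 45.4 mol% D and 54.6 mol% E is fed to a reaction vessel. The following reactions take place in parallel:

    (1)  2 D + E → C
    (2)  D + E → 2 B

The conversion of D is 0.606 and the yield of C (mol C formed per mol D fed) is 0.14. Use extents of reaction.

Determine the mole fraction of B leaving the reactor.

Yield of C: 1ξ₁ / 197.5 = 0.14 → ξ₁ = 27.65 kmol/h.
Conversion of D: 2ξ₁ + 1ξ₂ = 0.606 × 197.5 = 119.7 → ξ₂ = 64.38 kmol/h.
Outlet amounts (n = n₀ + Σ ν·ξ):
  D: 197.5 − 2(27.65) − 1(64.38) = 77.81
  E: 237.5 − 1(27.65) − 1(64.38) = 145.5
  C: 0 + 1(27.65) = 27.65
  B: 0 + 2(64.38) = 128.8
Total out = 379.7 kmol/h; y_B = 128.8 / 379.7 = 0.3391.

0.339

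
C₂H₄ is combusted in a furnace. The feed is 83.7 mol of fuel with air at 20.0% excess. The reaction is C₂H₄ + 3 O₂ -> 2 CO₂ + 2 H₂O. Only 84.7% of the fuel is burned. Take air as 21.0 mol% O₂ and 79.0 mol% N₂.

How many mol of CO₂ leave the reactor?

142 mol

Stoichiometric O₂ = 3 × 83.7 = 251.1 mol; O₂ fed = 251.1 × 1.200 = 301.3 mol.
N₂ fed = 301.3 × 79/21 = 1134 mol.
Fuel reacted = 0.847 × 83.7 → ξ = 70.89 mol.
Outlet (n = n₀ + ν ξ):
  C₂H₄: 83.7 − 1(70.89) = 12.81
  O₂: 301.3 − 3(70.89) = 88.64
  N₂: 1134 (inert)
  CO₂: 0 + 2(70.89) = 141.8
  H₂O: 0 + 2(70.89) = 141.8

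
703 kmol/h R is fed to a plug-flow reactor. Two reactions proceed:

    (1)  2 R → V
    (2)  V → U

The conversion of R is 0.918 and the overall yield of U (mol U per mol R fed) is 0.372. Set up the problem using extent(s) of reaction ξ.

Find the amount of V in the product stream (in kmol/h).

61.2 kmol/h

Conversion of R: R consumed = 2ξ₁ = 0.918 × 703 → ξ₁ = 322.7 kmol/h.
Yield of U: 1ξ₂ / 703 = 0.372 → ξ₂ = 261.5 kmol/h.
Outlet amounts (n = n₀ + Σ ν·ξ):
  R: 703 − 2(322.7) = 57.65
  V: 0 + 1(322.7) − 1(261.5) = 61.16
  U: 0 + 1(261.5) = 261.5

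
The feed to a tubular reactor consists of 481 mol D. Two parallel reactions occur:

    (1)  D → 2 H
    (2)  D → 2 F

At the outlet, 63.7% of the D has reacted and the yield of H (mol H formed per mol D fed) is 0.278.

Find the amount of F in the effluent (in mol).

479 mol

Yield of H: 2ξ₁ / 481 = 0.278 → ξ₁ = 66.86 mol.
Conversion of D: 1ξ₁ + 1ξ₂ = 0.637 × 481 = 306.4 → ξ₂ = 239.5 mol.
Outlet amounts (n = n₀ + Σ ν·ξ):
  D: 481 − 1(66.86) − 1(239.5) = 174.6
  H: 0 + 2(66.86) = 133.7
  F: 0 + 2(239.5) = 479.1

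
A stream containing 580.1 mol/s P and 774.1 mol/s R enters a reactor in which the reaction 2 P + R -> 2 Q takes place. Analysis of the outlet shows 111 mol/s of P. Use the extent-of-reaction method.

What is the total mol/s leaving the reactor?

1120 mol/s

For P: n = n₀ − 2ξ → 111 = 580.1 − 2ξ, giving ξ = 234.6 mol/s.
Outlet amounts (n = n₀ + ν ξ):
  P: 580.1 − 2(234.6) = 111
  R: 774.1 − 1(234.6) = 539.5
  Q: 0 + 2(234.6) = 469.1
Total out = 111 + 539.5 + 469.1 = 1120 mol/s.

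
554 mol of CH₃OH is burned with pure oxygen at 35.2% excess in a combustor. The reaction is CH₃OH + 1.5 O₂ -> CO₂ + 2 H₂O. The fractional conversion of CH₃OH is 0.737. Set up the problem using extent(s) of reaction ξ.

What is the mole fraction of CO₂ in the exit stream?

Stoichiometric O₂ = 1.5 × 554 = 831 mol; O₂ fed = 831 × 1.352 = 1124 mol.
Fuel reacted = 0.737 × 554 → ξ = 408.3 mol.
Outlet (n = n₀ + ν ξ):
  CH₃OH: 554 − 1(408.3) = 145.7
  O₂: 1124 − 1.5(408.3) = 511.1
  CO₂: 0 + 1(408.3) = 408.3
  H₂O: 0 + 2(408.3) = 816.6
Total out = 1882 mol; y_CO₂ = 408.3 / 1882 = 0.217.

0.217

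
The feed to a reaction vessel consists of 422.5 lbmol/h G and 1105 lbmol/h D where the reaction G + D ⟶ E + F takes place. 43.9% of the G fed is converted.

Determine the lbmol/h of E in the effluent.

G reacted = 0.439 × 422.5 = 185.5 lbmol/h; ν_G = −1, so ξ = 185.5/1 = 185.5 lbmol/h.
Outlet amounts (n = n₀ + ν ξ):
  G: 422.5 − 1(185.5) = 237
  D: 1105 − 1(185.5) = 919.5
  E: 0 + 1(185.5) = 185.5
  F: 0 + 1(185.5) = 185.5

185 lbmol/h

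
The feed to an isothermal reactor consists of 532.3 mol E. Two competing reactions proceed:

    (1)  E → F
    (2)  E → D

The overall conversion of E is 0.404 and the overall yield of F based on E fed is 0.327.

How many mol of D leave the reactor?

Yield of F: 1ξ₁ / 532.3 = 0.327 → ξ₁ = 174.1 mol.
Conversion of E: 1ξ₁ + 1ξ₂ = 0.404 × 532.3 = 215 → ξ₂ = 40.99 mol.
Outlet amounts (n = n₀ + Σ ν·ξ):
  E: 532.3 − 1(174.1) − 1(40.99) = 317.3
  F: 0 + 1(174.1) = 174.1
  D: 0 + 1(40.99) = 40.99

41 mol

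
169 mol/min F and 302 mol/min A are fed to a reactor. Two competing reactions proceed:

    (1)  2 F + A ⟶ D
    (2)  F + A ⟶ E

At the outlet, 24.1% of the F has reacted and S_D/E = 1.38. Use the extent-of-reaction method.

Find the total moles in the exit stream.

430 mol/min

Conversion of F: F consumed = 0.241 × 169 = 40.73 mol/min = 2ξ₁ + 1ξ₂.
Selectivity: 1ξ₁ / (1ξ₂) = 1.38 → ξ₁ = 1.38 ξ₂.
Substitute: (2·1.38 + 1) ξ₂ = 40.73 → ξ₂ = 10.83 mol/min, ξ₁ = 14.95 mol/min.
Outlet amounts (n = n₀ + Σ ν·ξ):
  F: 169 − 2(14.95) − 1(10.83) = 128.3
  A: 302 − 1(14.95) − 1(10.83) = 276.2
  D: 0 + 1(14.95) = 14.95
  E: 0 + 1(10.83) = 10.83
Total out = 128.3 + 276.2 + 14.95 + 10.83 = 430.3 mol/min.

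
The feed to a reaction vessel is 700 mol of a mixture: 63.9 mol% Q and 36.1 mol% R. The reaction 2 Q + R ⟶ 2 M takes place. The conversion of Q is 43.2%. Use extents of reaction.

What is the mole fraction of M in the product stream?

0.32

Q reacted = 0.432 × 447.3 = 193.2 mol; ν_Q = −2, so ξ = 193.2/2 = 96.62 mol.
Outlet amounts (n = n₀ + ν ξ):
  Q: 447.3 − 2(96.62) = 254.1
  R: 252.7 − 1(96.62) = 156.1
  M: 0 + 2(96.62) = 193.2
Total out = 603.4 mol; y_M = 193.2 / 603.4 = 0.3203.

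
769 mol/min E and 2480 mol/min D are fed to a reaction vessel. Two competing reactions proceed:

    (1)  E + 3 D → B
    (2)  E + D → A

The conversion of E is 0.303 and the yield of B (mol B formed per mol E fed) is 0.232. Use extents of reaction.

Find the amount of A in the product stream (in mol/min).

54.6 mol/min

Yield of B: 1ξ₁ / 769 = 0.232 → ξ₁ = 178.4 mol/min.
Conversion of E: 1ξ₁ + 1ξ₂ = 0.303 × 769 = 233 → ξ₂ = 54.6 mol/min.
Outlet amounts (n = n₀ + Σ ν·ξ):
  E: 769 − 1(178.4) − 1(54.6) = 536
  D: 2480 − 3(178.4) − 1(54.6) = 1890
  B: 0 + 1(178.4) = 178.4
  A: 0 + 1(54.6) = 54.6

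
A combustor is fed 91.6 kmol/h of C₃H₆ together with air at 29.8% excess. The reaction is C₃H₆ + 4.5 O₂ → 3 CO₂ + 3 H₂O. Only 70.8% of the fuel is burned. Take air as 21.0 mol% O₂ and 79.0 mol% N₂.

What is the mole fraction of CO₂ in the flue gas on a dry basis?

Stoichiometric O₂ = 4.5 × 91.6 = 412.2 kmol/h; O₂ fed = 412.2 × 1.298 = 535 kmol/h.
N₂ fed = 535 × 79/21 = 2013 kmol/h.
Fuel reacted = 0.708 × 91.6 → ξ = 64.85 kmol/h.
Outlet (n = n₀ + ν ξ):
  C₃H₆: 91.6 − 1(64.85) = 26.75
  O₂: 535 − 4.5(64.85) = 243.2
  N₂: 2013 (inert)
  CO₂: 0 + 3(64.85) = 194.6
  H₂O: 0 + 3(64.85) = 194.6
Dry total = 2477 kmol/h; y_CO₂ (dry) = 194.6 / 2477 = 0.07854.

0.0785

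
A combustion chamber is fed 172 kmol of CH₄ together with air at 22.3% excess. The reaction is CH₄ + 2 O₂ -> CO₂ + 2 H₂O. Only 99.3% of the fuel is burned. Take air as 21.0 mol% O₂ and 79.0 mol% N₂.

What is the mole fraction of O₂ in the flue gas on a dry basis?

0.0431

Stoichiometric O₂ = 2 × 172 = 344 kmol; O₂ fed = 344 × 1.223 = 420.7 kmol.
N₂ fed = 420.7 × 79/21 = 1583 kmol.
Fuel reacted = 0.993 × 172 → ξ = 170.8 kmol.
Outlet (n = n₀ + ν ξ):
  CH₄: 172 − 1(170.8) = 1.204
  O₂: 420.7 − 2(170.8) = 79.12
  N₂: 1583 (inert)
  CO₂: 0 + 1(170.8) = 170.8
  H₂O: 0 + 2(170.8) = 341.6
Dry total = 1834 kmol; y_O₂ (dry) = 79.12 / 1834 = 0.04315.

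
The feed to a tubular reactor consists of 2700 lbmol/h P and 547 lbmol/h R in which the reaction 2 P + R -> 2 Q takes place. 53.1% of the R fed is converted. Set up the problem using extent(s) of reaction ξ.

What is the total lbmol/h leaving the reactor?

R reacted = 0.531 × 547 = 290.5 lbmol/h; ν_R = −1, so ξ = 290.5/1 = 290.5 lbmol/h.
Outlet amounts (n = n₀ + ν ξ):
  P: 2700 − 2(290.5) = 2119
  R: 547 − 1(290.5) = 256.5
  Q: 0 + 2(290.5) = 580.9
Total out = 2119 + 256.5 + 580.9 = 2957 lbmol/h.

2960 lbmol/h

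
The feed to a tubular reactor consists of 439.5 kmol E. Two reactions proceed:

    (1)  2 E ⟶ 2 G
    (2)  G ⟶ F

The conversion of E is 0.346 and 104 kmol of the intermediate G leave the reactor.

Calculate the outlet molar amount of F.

48.1 kmol

Conversion of E: E consumed = 2ξ₁ = 0.346 × 439.5 → ξ₁ = 76.03 kmol.
G balance: n_G = 0 + 2ξ₁ − 1ξ₂ = 104 → ξ₂ = (2·76.03 − 104)/1 = 48.07 kmol.
Outlet amounts (n = n₀ + Σ ν·ξ):
  E: 439.5 − 2(76.03) = 287.4
  G: 0 + 2(76.03) − 1(48.07) = 104
  F: 0 + 1(48.07) = 48.07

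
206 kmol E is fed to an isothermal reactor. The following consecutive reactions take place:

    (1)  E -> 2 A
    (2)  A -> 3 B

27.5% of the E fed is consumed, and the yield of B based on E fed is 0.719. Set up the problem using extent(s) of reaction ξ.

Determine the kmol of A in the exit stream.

Conversion of E: E consumed = 1ξ₁ = 0.275 × 206 → ξ₁ = 56.65 kmol.
Yield of B: 3ξ₂ / 206 = 0.719 → ξ₂ = 49.37 kmol.
Outlet amounts (n = n₀ + Σ ν·ξ):
  E: 206 − 1(56.65) = 149.3
  A: 0 + 2(56.65) − 1(49.37) = 63.93
  B: 0 + 3(49.37) = 148.1

63.9 kmol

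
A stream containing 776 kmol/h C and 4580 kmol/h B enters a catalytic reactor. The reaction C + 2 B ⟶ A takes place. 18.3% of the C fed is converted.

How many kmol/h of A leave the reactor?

C reacted = 0.183 × 776 = 142 kmol/h; ν_C = −1, so ξ = 142/1 = 142 kmol/h.
Outlet amounts (n = n₀ + ν ξ):
  C: 776 − 1(142) = 634
  B: 4580 − 2(142) = 4296
  A: 0 + 1(142) = 142

142 kmol/h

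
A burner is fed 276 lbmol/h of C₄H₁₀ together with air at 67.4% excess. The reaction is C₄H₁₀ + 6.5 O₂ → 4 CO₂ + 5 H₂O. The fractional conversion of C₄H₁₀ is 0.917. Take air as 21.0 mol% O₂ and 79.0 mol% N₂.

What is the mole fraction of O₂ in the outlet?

Stoichiometric O₂ = 6.5 × 276 = 1794 lbmol/h; O₂ fed = 1794 × 1.674 = 3003 lbmol/h.
N₂ fed = 3003 × 79/21 = 11300 lbmol/h.
Fuel reacted = 0.917 × 276 → ξ = 253.1 lbmol/h.
Outlet (n = n₀ + ν ξ):
  C₄H₁₀: 276 − 1(253.1) = 22.91
  O₂: 3003 − 6.5(253.1) = 1358
  N₂: 11300 (inert)
  CO₂: 0 + 4(253.1) = 1012
  H₂O: 0 + 5(253.1) = 1265
Total out = 14960 lbmol/h; y_O₂ = 1358 / 14960 = 0.0908.

0.0908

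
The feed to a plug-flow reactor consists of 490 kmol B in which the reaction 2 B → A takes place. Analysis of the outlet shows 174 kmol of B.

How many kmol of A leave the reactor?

158 kmol

For B: n = n₀ − 2ξ → 174 = 490 − 2ξ, giving ξ = 158 kmol.
Outlet amounts (n = n₀ + ν ξ):
  B: 490 − 2(158) = 174
  A: 0 + 1(158) = 158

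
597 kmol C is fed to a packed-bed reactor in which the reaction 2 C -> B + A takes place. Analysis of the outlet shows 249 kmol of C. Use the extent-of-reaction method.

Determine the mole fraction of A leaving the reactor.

For C: n = n₀ − 2ξ → 249 = 597 − 2ξ, giving ξ = 174 kmol.
Outlet amounts (n = n₀ + ν ξ):
  C: 597 − 2(174) = 249
  B: 0 + 1(174) = 174
  A: 0 + 1(174) = 174
Total out = 597 kmol; y_A = 174 / 597 = 0.2915.

0.291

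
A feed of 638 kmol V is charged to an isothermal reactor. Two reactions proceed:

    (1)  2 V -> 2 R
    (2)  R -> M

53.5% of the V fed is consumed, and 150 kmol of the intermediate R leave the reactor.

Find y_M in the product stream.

0.3

Conversion of V: V consumed = 2ξ₁ = 0.535 × 638 → ξ₁ = 170.7 kmol.
R balance: n_R = 0 + 2ξ₁ − 1ξ₂ = 150 → ξ₂ = (2·170.7 − 150)/1 = 191.3 kmol.
Outlet amounts (n = n₀ + Σ ν·ξ):
  V: 638 − 2(170.7) = 296.7
  R: 0 + 2(170.7) − 1(191.3) = 150
  M: 0 + 1(191.3) = 191.3
Total out = 638 kmol; y_M = 191.3 / 638 = 0.2999.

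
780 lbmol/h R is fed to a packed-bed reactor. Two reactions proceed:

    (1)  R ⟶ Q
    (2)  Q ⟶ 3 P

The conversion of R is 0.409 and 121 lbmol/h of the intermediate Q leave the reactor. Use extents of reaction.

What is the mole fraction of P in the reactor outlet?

0.505

Conversion of R: R consumed = 1ξ₁ = 0.409 × 780 → ξ₁ = 319 lbmol/h.
Q balance: n_Q = 0 + 1ξ₁ − 1ξ₂ = 121 → ξ₂ = (1·319 − 121)/1 = 198 lbmol/h.
Outlet amounts (n = n₀ + Σ ν·ξ):
  R: 780 − 1(319) = 461
  Q: 0 + 1(319) − 1(198) = 121
  P: 0 + 3(198) = 594.1
Total out = 1176 lbmol/h; y_P = 594.1 / 1176 = 0.5051.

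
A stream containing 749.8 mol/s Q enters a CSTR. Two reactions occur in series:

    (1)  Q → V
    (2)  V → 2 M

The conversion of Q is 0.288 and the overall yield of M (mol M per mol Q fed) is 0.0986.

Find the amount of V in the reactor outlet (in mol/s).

179 mol/s

Conversion of Q: Q consumed = 1ξ₁ = 0.288 × 749.8 → ξ₁ = 215.9 mol/s.
Yield of M: 2ξ₂ / 749.8 = 0.0986 → ξ₂ = 36.97 mol/s.
Outlet amounts (n = n₀ + Σ ν·ξ):
  Q: 749.8 − 1(215.9) = 533.9
  V: 0 + 1(215.9) − 1(36.97) = 179
  M: 0 + 2(36.97) = 73.93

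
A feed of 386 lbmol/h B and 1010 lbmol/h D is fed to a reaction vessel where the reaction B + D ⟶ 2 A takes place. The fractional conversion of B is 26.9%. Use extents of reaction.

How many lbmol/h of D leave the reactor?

906 lbmol/h

B reacted = 0.269 × 386 = 103.8 lbmol/h; ν_B = −1, so ξ = 103.8/1 = 103.8 lbmol/h.
Outlet amounts (n = n₀ + ν ξ):
  B: 386 − 1(103.8) = 282.2
  D: 1010 − 1(103.8) = 906.2
  A: 0 + 2(103.8) = 207.7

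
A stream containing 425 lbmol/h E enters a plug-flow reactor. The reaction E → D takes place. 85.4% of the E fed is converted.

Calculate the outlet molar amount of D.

363 lbmol/h

E reacted = 0.854 × 425 = 362.9 lbmol/h; ν_E = −1, so ξ = 362.9/1 = 362.9 lbmol/h.
Outlet amounts (n = n₀ + ν ξ):
  E: 425 − 1(362.9) = 62.05
  D: 0 + 1(362.9) = 362.9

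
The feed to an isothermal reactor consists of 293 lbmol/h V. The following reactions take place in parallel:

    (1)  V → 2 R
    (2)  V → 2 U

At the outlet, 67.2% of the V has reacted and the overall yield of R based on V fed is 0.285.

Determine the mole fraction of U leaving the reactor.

Yield of R: 2ξ₁ / 293 = 0.285 → ξ₁ = 41.75 lbmol/h.
Conversion of V: 1ξ₁ + 1ξ₂ = 0.672 × 293 = 196.9 → ξ₂ = 155.1 lbmol/h.
Outlet amounts (n = n₀ + Σ ν·ξ):
  V: 293 − 1(41.75) − 1(155.1) = 96.1
  R: 0 + 2(41.75) = 83.5
  U: 0 + 2(155.1) = 310.3
Total out = 489.9 lbmol/h; y_U = 310.3 / 489.9 = 0.6334.

0.633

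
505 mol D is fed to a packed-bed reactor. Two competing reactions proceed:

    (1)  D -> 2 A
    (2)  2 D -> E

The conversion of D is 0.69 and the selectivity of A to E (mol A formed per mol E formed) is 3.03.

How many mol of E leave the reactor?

Conversion of D: D consumed = 0.69 × 505 = 348.4 mol = 1ξ₁ + 2ξ₂.
Selectivity: 2ξ₁ / (1ξ₂) = 3.03 → ξ₁ = 1.515 ξ₂.
Substitute: (1·1.515 + 2) ξ₂ = 348.4 → ξ₂ = 99.13 mol, ξ₁ = 150.2 mol.
Outlet amounts (n = n₀ + Σ ν·ξ):
  D: 505 − 1(150.2) − 2(99.13) = 156.5
  A: 0 + 2(150.2) = 300.4
  E: 0 + 1(99.13) = 99.13

99.1 mol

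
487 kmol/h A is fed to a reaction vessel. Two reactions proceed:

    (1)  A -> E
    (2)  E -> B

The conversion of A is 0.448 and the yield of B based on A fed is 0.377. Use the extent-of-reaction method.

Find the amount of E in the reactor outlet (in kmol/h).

Conversion of A: A consumed = 1ξ₁ = 0.448 × 487 → ξ₁ = 218.2 kmol/h.
Yield of B: 1ξ₂ / 487 = 0.377 → ξ₂ = 183.6 kmol/h.
Outlet amounts (n = n₀ + Σ ν·ξ):
  A: 487 − 1(218.2) = 268.8
  E: 0 + 1(218.2) − 1(183.6) = 34.58
  B: 0 + 1(183.6) = 183.6

34.6 kmol/h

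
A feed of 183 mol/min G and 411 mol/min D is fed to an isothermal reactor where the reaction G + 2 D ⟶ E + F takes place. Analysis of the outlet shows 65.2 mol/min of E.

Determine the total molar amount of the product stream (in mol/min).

529 mol/min

For E: n = n₀ + 1ξ → 65.2 = 0 + 1ξ, giving ξ = 65.2 mol/min.
Outlet amounts (n = n₀ + ν ξ):
  G: 183 − 1(65.2) = 117.8
  D: 411 − 2(65.2) = 280.6
  E: 0 + 1(65.2) = 65.2
  F: 0 + 1(65.2) = 65.2
Total out = 117.8 + 280.6 + 65.2 + 65.2 = 528.8 mol/min.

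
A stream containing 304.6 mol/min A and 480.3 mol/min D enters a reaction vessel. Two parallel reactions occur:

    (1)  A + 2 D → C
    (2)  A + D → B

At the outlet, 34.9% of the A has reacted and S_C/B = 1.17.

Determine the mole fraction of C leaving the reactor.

Conversion of A: A consumed = 0.349 × 304.6 = 106.3 mol/min = 1ξ₁ + 1ξ₂.
Selectivity: 1ξ₁ / (1ξ₂) = 1.17 → ξ₁ = 1.17 ξ₂.
Substitute: (1·1.17 + 1) ξ₂ = 106.3 → ξ₂ = 48.99 mol/min, ξ₁ = 57.32 mol/min.
Outlet amounts (n = n₀ + Σ ν·ξ):
  A: 304.6 − 1(57.32) − 1(48.99) = 198.3
  D: 480.3 − 2(57.32) − 1(48.99) = 316.7
  C: 0 + 1(57.32) = 57.32
  B: 0 + 1(48.99) = 48.99
Total out = 621.3 mol/min; y_C = 57.32 / 621.3 = 0.09226.

0.0923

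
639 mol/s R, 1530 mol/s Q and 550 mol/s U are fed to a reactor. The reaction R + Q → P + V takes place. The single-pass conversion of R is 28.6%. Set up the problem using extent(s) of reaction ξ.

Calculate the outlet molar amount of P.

183 mol/s

R reacted = 0.286 × 639 = 182.8 mol/s; ν_R = −1, so ξ = 182.8/1 = 182.8 mol/s.
Outlet amounts (n = n₀ + ν ξ):
  R: 639 − 1(182.8) = 456.2
  Q: 1530 − 1(182.8) = 1347
  P: 0 + 1(182.8) = 182.8
  V: 0 + 1(182.8) = 182.8
  U: 550 (inert)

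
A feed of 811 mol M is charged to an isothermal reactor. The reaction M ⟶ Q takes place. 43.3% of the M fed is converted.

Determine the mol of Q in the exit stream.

351 mol

M reacted = 0.433 × 811 = 351.2 mol; ν_M = −1, so ξ = 351.2/1 = 351.2 mol.
Outlet amounts (n = n₀ + ν ξ):
  M: 811 − 1(351.2) = 459.8
  Q: 0 + 1(351.2) = 351.2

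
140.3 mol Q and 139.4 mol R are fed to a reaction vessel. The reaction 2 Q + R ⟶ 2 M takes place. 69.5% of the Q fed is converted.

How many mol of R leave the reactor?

Q reacted = 0.695 × 140.3 = 97.51 mol; ν_Q = −2, so ξ = 97.51/2 = 48.75 mol.
Outlet amounts (n = n₀ + ν ξ):
  Q: 140.3 − 2(48.75) = 42.79
  R: 139.4 − 1(48.75) = 90.65
  M: 0 + 2(48.75) = 97.51

90.6 mol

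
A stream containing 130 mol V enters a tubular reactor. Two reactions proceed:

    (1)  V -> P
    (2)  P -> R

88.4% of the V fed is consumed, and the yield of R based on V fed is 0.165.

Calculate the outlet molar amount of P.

Conversion of V: V consumed = 1ξ₁ = 0.884 × 130 → ξ₁ = 114.9 mol.
Yield of R: 1ξ₂ / 130 = 0.165 → ξ₂ = 21.45 mol.
Outlet amounts (n = n₀ + Σ ν·ξ):
  V: 130 − 1(114.9) = 15.08
  P: 0 + 1(114.9) − 1(21.45) = 93.47
  R: 0 + 1(21.45) = 21.45

93.5 mol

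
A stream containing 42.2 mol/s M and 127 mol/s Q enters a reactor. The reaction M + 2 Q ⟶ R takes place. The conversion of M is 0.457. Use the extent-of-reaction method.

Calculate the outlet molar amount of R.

19.3 mol/s

M reacted = 0.457 × 42.2 = 19.29 mol/s; ν_M = −1, so ξ = 19.29/1 = 19.29 mol/s.
Outlet amounts (n = n₀ + ν ξ):
  M: 42.2 − 1(19.29) = 22.91
  Q: 127 − 2(19.29) = 88.43
  R: 0 + 1(19.29) = 19.29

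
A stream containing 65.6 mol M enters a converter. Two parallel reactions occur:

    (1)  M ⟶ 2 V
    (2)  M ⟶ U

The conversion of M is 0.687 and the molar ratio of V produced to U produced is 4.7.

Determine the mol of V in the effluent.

Conversion of M: M consumed = 0.687 × 65.6 = 45.07 mol = 1ξ₁ + 1ξ₂.
Selectivity: 2ξ₁ / (1ξ₂) = 4.7 → ξ₁ = 2.35 ξ₂.
Substitute: (1·2.35 + 1) ξ₂ = 45.07 → ξ₂ = 13.45 mol, ξ₁ = 31.61 mol.
Outlet amounts (n = n₀ + Σ ν·ξ):
  M: 65.6 − 1(31.61) − 1(13.45) = 20.53
  V: 0 + 2(31.61) = 63.23
  U: 0 + 1(13.45) = 13.45

63.2 mol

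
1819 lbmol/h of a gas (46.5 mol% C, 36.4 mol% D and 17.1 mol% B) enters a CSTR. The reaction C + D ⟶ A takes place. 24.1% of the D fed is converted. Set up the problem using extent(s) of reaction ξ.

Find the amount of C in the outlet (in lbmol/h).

D reacted = 0.241 × 662.1 = 159.6 lbmol/h; ν_D = −1, so ξ = 159.6/1 = 159.6 lbmol/h.
Outlet amounts (n = n₀ + ν ξ):
  C: 845.8 − 1(159.6) = 686.3
  D: 662.1 − 1(159.6) = 502.5
  A: 0 + 1(159.6) = 159.6
  B: 311 (inert)

686 lbmol/h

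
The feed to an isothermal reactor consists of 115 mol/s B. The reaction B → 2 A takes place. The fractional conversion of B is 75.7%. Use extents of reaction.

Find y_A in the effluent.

B reacted = 0.757 × 115 = 87.06 mol/s; ν_B = −1, so ξ = 87.06/1 = 87.06 mol/s.
Outlet amounts (n = n₀ + ν ξ):
  B: 115 − 1(87.06) = 27.94
  A: 0 + 2(87.06) = 174.1
Total out = 202.1 mol/s; y_A = 174.1 / 202.1 = 0.8617.

0.862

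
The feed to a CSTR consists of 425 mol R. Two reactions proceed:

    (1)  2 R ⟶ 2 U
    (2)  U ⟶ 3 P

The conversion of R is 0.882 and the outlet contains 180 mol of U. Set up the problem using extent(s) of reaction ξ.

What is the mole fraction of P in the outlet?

0.718

Conversion of R: R consumed = 2ξ₁ = 0.882 × 425 → ξ₁ = 187.4 mol.
U balance: n_U = 0 + 2ξ₁ − 1ξ₂ = 180 → ξ₂ = (2·187.4 − 180)/1 = 194.9 mol.
Outlet amounts (n = n₀ + Σ ν·ξ):
  R: 425 − 2(187.4) = 50.15
  U: 0 + 2(187.4) − 1(194.9) = 180
  P: 0 + 3(194.9) = 584.6
Total out = 814.7 mol; y_P = 584.6 / 814.7 = 0.7175.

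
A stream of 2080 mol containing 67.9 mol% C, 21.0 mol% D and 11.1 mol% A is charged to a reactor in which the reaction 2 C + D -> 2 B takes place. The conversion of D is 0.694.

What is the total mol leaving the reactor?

D reacted = 0.694 × 436.8 = 303.1 mol; ν_D = −1, so ξ = 303.1/1 = 303.1 mol.
Outlet amounts (n = n₀ + ν ξ):
  C: 1412 − 2(303.1) = 806
  D: 436.8 − 1(303.1) = 133.7
  B: 0 + 2(303.1) = 606.3
  A: 230.9 (inert)
Total out = 806 + 133.7 + 606.3 + 230.9 = 1777 mol.

1780 mol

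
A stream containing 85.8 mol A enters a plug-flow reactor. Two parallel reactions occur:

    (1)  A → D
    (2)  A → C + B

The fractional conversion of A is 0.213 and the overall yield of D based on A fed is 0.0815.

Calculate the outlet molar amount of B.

Yield of D: 1ξ₁ / 85.8 = 0.0815 → ξ₁ = 6.993 mol.
Conversion of A: 1ξ₁ + 1ξ₂ = 0.213 × 85.8 = 18.28 → ξ₂ = 11.28 mol.
Outlet amounts (n = n₀ + Σ ν·ξ):
  A: 85.8 − 1(6.993) − 1(11.28) = 67.52
  D: 0 + 1(6.993) = 6.993
  C: 0 + 1(11.28) = 11.28
  B: 0 + 1(11.28) = 11.28

11.3 mol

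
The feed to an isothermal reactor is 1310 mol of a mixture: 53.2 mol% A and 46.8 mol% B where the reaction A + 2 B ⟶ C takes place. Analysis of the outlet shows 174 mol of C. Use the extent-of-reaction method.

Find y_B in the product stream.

For C: n = n₀ + 1ξ → 174 = 0 + 1ξ, giving ξ = 174 mol.
Outlet amounts (n = n₀ + ν ξ):
  A: 696.9 − 1(174) = 522.9
  B: 613.1 − 2(174) = 265.1
  C: 0 + 1(174) = 174
Total out = 962 mol; y_B = 265.1 / 962 = 0.2756.

0.276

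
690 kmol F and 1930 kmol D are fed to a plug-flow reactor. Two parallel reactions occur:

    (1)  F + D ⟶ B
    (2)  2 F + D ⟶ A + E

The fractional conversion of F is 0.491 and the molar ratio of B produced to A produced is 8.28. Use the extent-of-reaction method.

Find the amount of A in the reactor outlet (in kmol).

33 kmol

Conversion of F: F consumed = 0.491 × 690 = 338.8 kmol = 1ξ₁ + 2ξ₂.
Selectivity: 1ξ₁ / (1ξ₂) = 8.28 → ξ₁ = 8.28 ξ₂.
Substitute: (1·8.28 + 2) ξ₂ = 338.8 → ξ₂ = 32.96 kmol, ξ₁ = 272.9 kmol.
Outlet amounts (n = n₀ + Σ ν·ξ):
  F: 690 − 1(272.9) − 2(32.96) = 351.2
  D: 1930 − 1(272.9) − 1(32.96) = 1624
  B: 0 + 1(272.9) = 272.9
  A: 0 + 1(32.96) = 32.96
  E: 0 + 1(32.96) = 32.96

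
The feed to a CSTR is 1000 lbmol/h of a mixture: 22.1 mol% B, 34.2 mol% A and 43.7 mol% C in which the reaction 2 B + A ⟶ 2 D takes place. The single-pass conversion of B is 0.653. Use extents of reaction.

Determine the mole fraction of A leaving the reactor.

B reacted = 0.653 × 221 = 144.3 lbmol/h; ν_B = −2, so ξ = 144.3/2 = 72.16 lbmol/h.
Outlet amounts (n = n₀ + ν ξ):
  B: 221 − 2(72.16) = 76.69
  A: 342 − 1(72.16) = 269.8
  D: 0 + 2(72.16) = 144.3
  C: 437 (inert)
Total out = 927.8 lbmol/h; y_A = 269.8 / 927.8 = 0.2908.

0.291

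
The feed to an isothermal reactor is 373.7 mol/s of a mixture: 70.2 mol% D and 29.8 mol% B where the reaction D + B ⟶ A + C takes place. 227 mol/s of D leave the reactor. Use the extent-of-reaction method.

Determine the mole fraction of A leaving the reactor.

For D: n = n₀ − 1ξ → 227 = 262.3 − 1ξ, giving ξ = 35.34 mol/s.
Outlet amounts (n = n₀ + ν ξ):
  D: 262.3 − 1(35.34) = 227
  B: 111.4 − 1(35.34) = 76.03
  A: 0 + 1(35.34) = 35.34
  C: 0 + 1(35.34) = 35.34
Total out = 373.7 mol/s; y_A = 35.34 / 373.7 = 0.09456.

0.0946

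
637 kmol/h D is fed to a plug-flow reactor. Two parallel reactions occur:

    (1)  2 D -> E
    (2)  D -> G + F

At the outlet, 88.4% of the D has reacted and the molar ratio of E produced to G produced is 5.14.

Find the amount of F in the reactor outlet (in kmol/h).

Conversion of D: D consumed = 0.884 × 637 = 563.1 kmol/h = 2ξ₁ + 1ξ₂.
Selectivity: 1ξ₁ / (1ξ₂) = 5.14 → ξ₁ = 5.14 ξ₂.
Substitute: (2·5.14 + 1) ξ₂ = 563.1 → ξ₂ = 49.92 kmol/h, ξ₁ = 256.6 kmol/h.
Outlet amounts (n = n₀ + Σ ν·ξ):
  D: 637 − 2(256.6) − 1(49.92) = 73.89
  E: 0 + 1(256.6) = 256.6
  G: 0 + 1(49.92) = 49.92
  F: 0 + 1(49.92) = 49.92

49.9 kmol/h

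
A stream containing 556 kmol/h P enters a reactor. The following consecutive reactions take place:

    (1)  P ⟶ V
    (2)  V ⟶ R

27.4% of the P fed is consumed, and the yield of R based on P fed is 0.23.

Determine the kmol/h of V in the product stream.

24.5 kmol/h

Conversion of P: P consumed = 1ξ₁ = 0.274 × 556 → ξ₁ = 152.3 kmol/h.
Yield of R: 1ξ₂ / 556 = 0.23 → ξ₂ = 127.9 kmol/h.
Outlet amounts (n = n₀ + Σ ν·ξ):
  P: 556 − 1(152.3) = 403.7
  V: 0 + 1(152.3) − 1(127.9) = 24.46
  R: 0 + 1(127.9) = 127.9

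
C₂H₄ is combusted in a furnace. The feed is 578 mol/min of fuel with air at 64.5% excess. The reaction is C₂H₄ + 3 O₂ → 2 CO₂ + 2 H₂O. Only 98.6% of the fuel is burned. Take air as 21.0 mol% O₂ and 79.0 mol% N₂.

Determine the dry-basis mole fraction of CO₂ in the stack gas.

Stoichiometric O₂ = 3 × 578 = 1734 mol/min; O₂ fed = 1734 × 1.645 = 2852 mol/min.
N₂ fed = 2852 × 79/21 = 10730 mol/min.
Fuel reacted = 0.986 × 578 → ξ = 569.9 mol/min.
Outlet (n = n₀ + ν ξ):
  C₂H₄: 578 − 1(569.9) = 8.092
  O₂: 2852 − 3(569.9) = 1143
  N₂: 10730 (inert)
  CO₂: 0 + 2(569.9) = 1140
  H₂O: 0 + 2(569.9) = 1140
Dry total = 13020 mol/min; y_CO₂ (dry) = 1140 / 13020 = 0.08754.

0.0875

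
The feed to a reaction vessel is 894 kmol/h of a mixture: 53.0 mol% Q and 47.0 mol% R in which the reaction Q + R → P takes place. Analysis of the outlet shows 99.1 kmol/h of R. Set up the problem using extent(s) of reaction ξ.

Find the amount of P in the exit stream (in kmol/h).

For R: n = n₀ − 1ξ → 99.1 = 420.2 − 1ξ, giving ξ = 321.1 kmol/h.
Outlet amounts (n = n₀ + ν ξ):
  Q: 473.8 − 1(321.1) = 152.7
  R: 420.2 − 1(321.1) = 99.1
  P: 0 + 1(321.1) = 321.1

321 kmol/h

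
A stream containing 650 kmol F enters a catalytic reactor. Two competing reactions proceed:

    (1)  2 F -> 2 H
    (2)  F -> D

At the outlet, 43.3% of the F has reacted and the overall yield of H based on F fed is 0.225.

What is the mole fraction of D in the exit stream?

0.208

Yield of H: 2ξ₁ / 650 = 0.225 → ξ₁ = 73.12 kmol.
Conversion of F: 2ξ₁ + 1ξ₂ = 0.433 × 650 = 281.4 → ξ₂ = 135.2 kmol.
Outlet amounts (n = n₀ + Σ ν·ξ):
  F: 650 − 2(73.12) − 1(135.2) = 368.6
  H: 0 + 2(73.12) = 146.2
  D: 0 + 1(135.2) = 135.2
Total out = 650 kmol; y_D = 135.2 / 650 = 0.208.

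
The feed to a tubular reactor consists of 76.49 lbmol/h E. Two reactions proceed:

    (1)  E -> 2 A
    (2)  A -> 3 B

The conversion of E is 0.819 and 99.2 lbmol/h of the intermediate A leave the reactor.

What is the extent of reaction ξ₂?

ξ₂ = 26.1 lbmol/h

Conversion of E: E consumed = 1ξ₁ = 0.819 × 76.49 → ξ₁ = 62.65 lbmol/h.
A balance: n_A = 0 + 2ξ₁ − 1ξ₂ = 99.2 → ξ₂ = (2·62.65 − 99.2)/1 = 26.09 lbmol/h.
Outlet amounts (n = n₀ + Σ ν·ξ):
  E: 76.49 − 1(62.65) = 13.84
  A: 0 + 2(62.65) − 1(26.09) = 99.2
  B: 0 + 3(26.09) = 78.27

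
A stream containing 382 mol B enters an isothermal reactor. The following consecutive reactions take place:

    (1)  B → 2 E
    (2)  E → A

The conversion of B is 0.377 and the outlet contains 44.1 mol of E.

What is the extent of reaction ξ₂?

Conversion of B: B consumed = 1ξ₁ = 0.377 × 382 → ξ₁ = 144 mol.
E balance: n_E = 0 + 2ξ₁ − 1ξ₂ = 44.1 → ξ₂ = (2·144 − 44.1)/1 = 243.9 mol.
Outlet amounts (n = n₀ + Σ ν·ξ):
  B: 382 − 1(144) = 238
  E: 0 + 2(144) − 1(243.9) = 44.1
  A: 0 + 1(243.9) = 243.9

ξ₂ = 244 mol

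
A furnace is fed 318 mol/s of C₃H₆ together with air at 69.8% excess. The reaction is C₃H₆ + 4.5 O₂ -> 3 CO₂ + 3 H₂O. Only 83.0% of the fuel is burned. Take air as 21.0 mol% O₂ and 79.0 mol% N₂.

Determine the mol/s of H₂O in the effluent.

792 mol/s

Stoichiometric O₂ = 4.5 × 318 = 1431 mol/s; O₂ fed = 1431 × 1.698 = 2430 mol/s.
N₂ fed = 2430 × 79/21 = 9141 mol/s.
Fuel reacted = 0.83 × 318 → ξ = 263.9 mol/s.
Outlet (n = n₀ + ν ξ):
  C₃H₆: 318 − 1(263.9) = 54.06
  O₂: 2430 − 4.5(263.9) = 1242
  N₂: 9141 (inert)
  CO₂: 0 + 3(263.9) = 791.8
  H₂O: 0 + 3(263.9) = 791.8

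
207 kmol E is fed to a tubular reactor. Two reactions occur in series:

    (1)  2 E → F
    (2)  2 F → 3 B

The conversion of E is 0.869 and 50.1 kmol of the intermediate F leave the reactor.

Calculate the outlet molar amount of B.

59.8 kmol

Conversion of E: E consumed = 2ξ₁ = 0.869 × 207 → ξ₁ = 89.94 kmol.
F balance: n_F = 0 + 1ξ₁ − 2ξ₂ = 50.1 → ξ₂ = (1·89.94 − 50.1)/2 = 19.92 kmol.
Outlet amounts (n = n₀ + Σ ν·ξ):
  E: 207 − 2(89.94) = 27.12
  F: 0 + 1(89.94) − 2(19.92) = 50.1
  B: 0 + 3(19.92) = 59.76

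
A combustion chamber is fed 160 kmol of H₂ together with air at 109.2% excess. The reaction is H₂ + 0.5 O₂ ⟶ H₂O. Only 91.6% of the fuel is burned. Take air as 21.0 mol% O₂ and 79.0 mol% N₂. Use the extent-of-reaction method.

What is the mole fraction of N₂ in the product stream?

Stoichiometric O₂ = 0.5 × 160 = 80 kmol; O₂ fed = 80 × 2.092 = 167.4 kmol.
N₂ fed = 167.4 × 79/21 = 629.6 kmol.
Fuel reacted = 0.916 × 160 → ξ = 146.6 kmol.
Outlet (n = n₀ + ν ξ):
  H₂: 160 − 1(146.6) = 13.44
  O₂: 167.4 − 0.5(146.6) = 94.08
  N₂: 629.6 (inert)
  H₂O: 0 + 1(146.6) = 146.6
Total out = 883.7 kmol; y_N₂ = 629.6 / 883.7 = 0.7125.

0.712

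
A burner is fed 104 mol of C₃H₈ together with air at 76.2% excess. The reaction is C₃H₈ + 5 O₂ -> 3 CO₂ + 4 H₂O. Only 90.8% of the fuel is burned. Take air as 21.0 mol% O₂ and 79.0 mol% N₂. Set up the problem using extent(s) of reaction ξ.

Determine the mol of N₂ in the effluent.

Stoichiometric O₂ = 5 × 104 = 520 mol; O₂ fed = 520 × 1.762 = 916.2 mol.
N₂ fed = 916.2 × 79/21 = 3447 mol.
Fuel reacted = 0.908 × 104 → ξ = 94.43 mol.
Outlet (n = n₀ + ν ξ):
  C₃H₈: 104 − 1(94.43) = 9.568
  O₂: 916.2 − 5(94.43) = 444.1
  N₂: 3447 (inert)
  CO₂: 0 + 3(94.43) = 283.3
  H₂O: 0 + 4(94.43) = 377.7

3450 mol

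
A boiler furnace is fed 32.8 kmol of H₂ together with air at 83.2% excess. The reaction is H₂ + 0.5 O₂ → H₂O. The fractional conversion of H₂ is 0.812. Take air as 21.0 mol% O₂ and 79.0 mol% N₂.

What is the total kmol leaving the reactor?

163 kmol

Stoichiometric O₂ = 0.5 × 32.8 = 16.4 kmol; O₂ fed = 16.4 × 1.832 = 30.04 kmol.
N₂ fed = 30.04 × 79/21 = 113 kmol.
Fuel reacted = 0.812 × 32.8 → ξ = 26.63 kmol.
Outlet (n = n₀ + ν ξ):
  H₂: 32.8 − 1(26.63) = 6.166
  O₂: 30.04 − 0.5(26.63) = 16.73
  N₂: 113 (inert)
  H₂O: 0 + 1(26.63) = 26.63
Total out = 6.166 + 16.73 + 113 + 26.63 = 162.6 kmol.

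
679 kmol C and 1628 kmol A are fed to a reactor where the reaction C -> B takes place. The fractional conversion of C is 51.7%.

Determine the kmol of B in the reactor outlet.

351 kmol

C reacted = 0.517 × 679 = 351 kmol; ν_C = −1, so ξ = 351/1 = 351 kmol.
Outlet amounts (n = n₀ + ν ξ):
  C: 679 − 1(351) = 328
  B: 0 + 1(351) = 351
  A: 1628 (inert)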